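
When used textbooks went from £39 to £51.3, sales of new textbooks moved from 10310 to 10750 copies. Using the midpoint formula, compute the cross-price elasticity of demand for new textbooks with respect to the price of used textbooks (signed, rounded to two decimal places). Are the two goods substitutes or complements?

0.15; substitutes

%ΔQ_{new textbooks} = (10750 − 10310)/avg = 440/10530 = 0.041785…
%ΔP_{used textbooks} = (51.3 − 39)/avg = 12.3/45.15 = 0.272425…
E_cross = (440/10530) / (12.3/45.15) = 0.1533…
E_cross > 0 ⇒ the goods are substitutes.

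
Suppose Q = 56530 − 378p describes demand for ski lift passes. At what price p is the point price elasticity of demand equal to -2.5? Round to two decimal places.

Ed = −378p/(56530 − 378p). Set this equal to -2.5:
378p = 2.5·(56530 − 378p) ⇒ 378p(1 + 2.5) = 2.5·56530
p = 2.5·56530 / (378·3.5) = 106.8216…

106.82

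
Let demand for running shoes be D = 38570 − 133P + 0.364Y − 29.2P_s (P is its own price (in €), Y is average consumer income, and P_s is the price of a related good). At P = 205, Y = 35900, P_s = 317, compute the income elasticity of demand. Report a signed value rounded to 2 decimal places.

0.86

At the given values, D = 38570 − 133(205) + 0.364(35900) − 29.2(317) = 15116.2.
∂D/∂Y = 0.364.
E = (0.364) × (35900/15116.2) = 0.8644…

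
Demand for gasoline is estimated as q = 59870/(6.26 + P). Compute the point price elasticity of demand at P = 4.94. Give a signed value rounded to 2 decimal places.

dq/dP = −59870/(6.26 + P)² = -477.28. At P = 4.94, q = 5345.54.
Ed = (dq/dP)·(P/q) = (-477.28) × (4.94/5345.54) = -0.4410…

-0.44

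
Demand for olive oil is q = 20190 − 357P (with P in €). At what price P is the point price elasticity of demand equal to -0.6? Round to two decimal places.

Ed = −357P/(20190 − 357P). Set this equal to -0.6:
357P = 0.6·(20190 − 357P) ⇒ 357P(1 + 0.6) = 0.6·20190
P = 0.6·20190 / (357·1.6) = 21.2079…

21.21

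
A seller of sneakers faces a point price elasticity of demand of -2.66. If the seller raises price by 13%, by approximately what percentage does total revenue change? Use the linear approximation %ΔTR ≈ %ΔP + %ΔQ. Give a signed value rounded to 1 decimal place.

%ΔQ ≈ Ed × %ΔP = (-2.66) × (+13%) = -34.5800%
%ΔTR ≈ %ΔP + %ΔQ = (+13%) + (-34.5800%) = -21.5800%

-21.6%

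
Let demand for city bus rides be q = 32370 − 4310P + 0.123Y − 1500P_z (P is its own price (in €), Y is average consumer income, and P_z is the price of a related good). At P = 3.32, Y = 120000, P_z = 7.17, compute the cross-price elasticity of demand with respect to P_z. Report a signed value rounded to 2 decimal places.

At the given values, q = 32370 − 4310(3.32) + 0.123(120000) − 1500(7.17) = 22065.8.
∂q/∂P_z = -1500.
E = (-1500) × (7.17/22065.8) = -0.4874…

-0.49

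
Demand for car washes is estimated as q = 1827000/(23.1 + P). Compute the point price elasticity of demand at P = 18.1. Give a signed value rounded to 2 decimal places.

-0.44

dq/dP = −1827000/(23.1 + P)² = -1076.33. At P = 18.1, q = 44344.7.
Ed = (dq/dP)·(P/q) = (-1076.33) × (18.1/44344.7) = -0.4393…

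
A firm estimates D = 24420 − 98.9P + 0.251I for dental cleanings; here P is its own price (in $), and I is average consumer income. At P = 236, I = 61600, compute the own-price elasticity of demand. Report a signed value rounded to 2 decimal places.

At the given values, D = 24420 − 98.9(236) + 0.251(61600) = 16541.2.
∂D/∂P = −98.9.
E = (-98.9) × (236/16541.2) = -1.4110…

-1.41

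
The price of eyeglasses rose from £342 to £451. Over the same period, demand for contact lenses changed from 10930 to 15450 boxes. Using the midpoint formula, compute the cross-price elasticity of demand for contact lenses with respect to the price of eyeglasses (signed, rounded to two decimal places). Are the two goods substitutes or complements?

1.25; substitutes

%ΔQ_{contact lenses} = (15450 − 10930)/avg = 4520/13190 = 0.342683…
%ΔP_{eyeglasses} = (451 − 342)/avg = 109/396.5 = 0.274905…
E_cross = (4520/13190) / (109/396.5) = 1.2465…
E_cross > 0 ⇒ the goods are substitutes.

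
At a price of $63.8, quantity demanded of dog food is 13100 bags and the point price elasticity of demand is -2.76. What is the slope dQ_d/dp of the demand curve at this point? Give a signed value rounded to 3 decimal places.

Ed = (dQ_d/dp)·(p/Q_d) ⇒ dQ_d/dp = Ed·Q_d/p = (-2.76)·13100/63.8 = -566.70846…

-566.708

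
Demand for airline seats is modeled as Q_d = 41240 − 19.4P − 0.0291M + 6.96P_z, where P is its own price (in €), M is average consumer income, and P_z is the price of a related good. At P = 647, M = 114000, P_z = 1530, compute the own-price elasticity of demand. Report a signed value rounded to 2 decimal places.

-0.35

At the given values, Q_d = 41240 − 19.4(647) − 0.0291(114000) + 6.96(1530) = 36019.6.
∂Q_d/∂P = −19.4.
E = (-19.4) × (647/36019.6) = -0.3484…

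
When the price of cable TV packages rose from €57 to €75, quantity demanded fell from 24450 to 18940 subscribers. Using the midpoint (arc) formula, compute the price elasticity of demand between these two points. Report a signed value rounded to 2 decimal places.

-0.93

%ΔQ = (18940 − 24450) / [(24450 + 18940)/2] = -5510/21695 = -0.253975…
%ΔP = (75 − 57) / [(57 + 75)/2] = 18/66 = 0.272727…
Arc Ed = %ΔQ / %ΔP = (-5510/21695) / (18/66) = -0.9312…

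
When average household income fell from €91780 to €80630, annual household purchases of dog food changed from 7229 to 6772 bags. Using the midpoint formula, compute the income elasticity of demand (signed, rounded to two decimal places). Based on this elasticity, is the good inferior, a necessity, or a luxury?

0.50; necessity

%ΔQ = (6772 − 7229)/[( 7229 + 6772)/2] = -457/7000.5 = -0.065281…
%ΔIncome = (80630 − 91780)/[( 91780 + 80630)/2] = -11150/86205 = -0.129342…
E_income = (-457/7000.5) / (-11150/86205) = 0.5047…
0 < E_income < 1 ⇒ normal good, necessity.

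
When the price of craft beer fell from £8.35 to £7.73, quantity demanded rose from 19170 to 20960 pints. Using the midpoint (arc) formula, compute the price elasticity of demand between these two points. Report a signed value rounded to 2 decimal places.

-1.16

%ΔQ = (20960 − 19170) / [(19170 + 20960)/2] = 1790/20065 = 0.089210…
%ΔP = (7.73 − 8.35) / [(8.35 + 7.73)/2] = -0.62/8.04 = -0.077114…
Arc Ed = %ΔQ / %ΔP = (1790/20065) / (-0.62/8.04) = -1.1568…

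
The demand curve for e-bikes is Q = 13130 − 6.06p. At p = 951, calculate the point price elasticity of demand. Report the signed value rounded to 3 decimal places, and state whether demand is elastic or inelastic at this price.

dQ/dp = −6.06. At p = 951, Q = 13130 − 6.06(951) = 7366.94.
Ed = (dQ/dp)·(p/Q) = −6.06 × (951/7366.94) = -0.78228…
|Ed| = 0.782 < 1, so demand is inelastic.

-0.782; inelastic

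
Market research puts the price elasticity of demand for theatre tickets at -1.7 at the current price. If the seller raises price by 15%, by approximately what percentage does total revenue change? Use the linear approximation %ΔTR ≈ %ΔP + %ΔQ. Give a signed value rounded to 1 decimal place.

%ΔQ ≈ Ed × %ΔP = (-1.7) × (+15%) = -25.5000%
%ΔTR ≈ %ΔP + %ΔQ = (+15%) + (-25.5000%) = -10.5000%

-10.5%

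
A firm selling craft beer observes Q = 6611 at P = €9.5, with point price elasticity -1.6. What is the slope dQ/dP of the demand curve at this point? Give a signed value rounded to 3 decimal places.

-1113.432

Ed = (dQ/dP)·(P/Q) ⇒ dQ/dP = Ed·Q/P = (-1.6)·6611/9.5 = -1113.43157…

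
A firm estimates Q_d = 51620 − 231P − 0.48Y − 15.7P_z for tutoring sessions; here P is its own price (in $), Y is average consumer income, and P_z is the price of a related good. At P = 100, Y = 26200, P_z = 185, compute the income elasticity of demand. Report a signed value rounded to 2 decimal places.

At the given values, Q_d = 51620 − 231(100) − 0.48(26200) − 15.7(185) = 13039.5.
∂Q_d/∂Y = -0.48.
E = (-0.48) × (26200/13039.5) = -0.9644…

-0.96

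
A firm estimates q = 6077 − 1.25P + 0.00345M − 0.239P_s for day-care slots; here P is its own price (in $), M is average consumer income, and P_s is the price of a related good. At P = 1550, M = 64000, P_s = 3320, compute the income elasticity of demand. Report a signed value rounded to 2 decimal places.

0.06

At the given values, q = 6077 − 1.25(1550) + 0.00345(64000) − 0.239(3320) = 3566.82.
∂q/∂M = 0.00345.
E = (0.00345) × (64000/3566.82) = 0.0619…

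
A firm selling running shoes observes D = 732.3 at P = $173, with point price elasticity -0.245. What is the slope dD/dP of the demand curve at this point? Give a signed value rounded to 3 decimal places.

-1.037

Ed = (dD/dP)·(P/D) ⇒ dD/dP = Ed·D/P = (-0.245)·732.3/173 = -1.03707…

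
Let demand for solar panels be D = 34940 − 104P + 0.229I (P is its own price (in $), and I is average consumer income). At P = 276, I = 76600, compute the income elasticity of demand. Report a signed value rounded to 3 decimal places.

At the given values, D = 34940 − 104(276) + 0.229(76600) = 23777.4.
∂D/∂I = 0.229.
E = (0.229) × (76600/23777.4) = 0.73773…

0.738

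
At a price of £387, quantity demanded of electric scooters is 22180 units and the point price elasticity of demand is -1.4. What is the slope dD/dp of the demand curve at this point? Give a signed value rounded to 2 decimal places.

Ed = (dD/dp)·(p/D) ⇒ dD/dp = Ed·D/p = (-1.4)·22180/387 = -80.2377…

-80.24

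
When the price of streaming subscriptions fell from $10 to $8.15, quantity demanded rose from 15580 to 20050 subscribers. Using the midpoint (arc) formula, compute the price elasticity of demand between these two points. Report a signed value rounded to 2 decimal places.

%ΔQ = (20050 − 15580) / [(15580 + 20050)/2] = 4470/17815 = 0.250912…
%ΔP = (8.15 − 10) / [(10 + 8.15)/2] = -1.85/9.075 = -0.203856…
Arc Ed = %ΔQ / %ΔP = (4470/17815) / (-1.85/9.075) = -1.2308…

-1.23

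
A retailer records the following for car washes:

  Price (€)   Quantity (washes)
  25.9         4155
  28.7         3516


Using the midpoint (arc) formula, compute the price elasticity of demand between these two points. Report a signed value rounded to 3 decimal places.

-1.624

%ΔQ = (3516 − 4155) / [(4155 + 3516)/2] = -639/3835.5 = -0.166601…
%ΔP = (28.7 − 25.9) / [(25.9 + 28.7)/2] = 2.8/27.3 = 0.102564…
Arc Ed = %ΔQ / %ΔP = (-639/3835.5) / (2.8/27.3) = -1.62436…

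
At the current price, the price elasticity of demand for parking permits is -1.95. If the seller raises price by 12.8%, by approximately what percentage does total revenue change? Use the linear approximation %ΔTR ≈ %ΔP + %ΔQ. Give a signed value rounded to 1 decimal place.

%ΔQ ≈ Ed × %ΔP = (-1.95) × (+12.8%) = -24.9600%
%ΔTR ≈ %ΔP + %ΔQ = (+12.8%) + (-24.9600%) = -12.1600%

-12.2%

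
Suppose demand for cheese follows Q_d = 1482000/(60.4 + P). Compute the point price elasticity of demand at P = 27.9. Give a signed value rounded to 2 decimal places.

-0.32

dQ_d/dP = −1482000/(60.4 + P)² = -190.076. At P = 27.9, Q_d = 16783.7.
Ed = (dQ_d/dP)·(P/Q_d) = (-190.076) × (27.9/16783.7) = -0.3159…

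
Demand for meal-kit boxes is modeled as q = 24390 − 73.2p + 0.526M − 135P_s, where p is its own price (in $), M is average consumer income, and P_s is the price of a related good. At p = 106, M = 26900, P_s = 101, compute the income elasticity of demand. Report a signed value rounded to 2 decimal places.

At the given values, q = 24390 − 73.2(106) + 0.526(26900) − 135(101) = 17145.2.
∂q/∂M = 0.526.
E = (0.526) × (26900/17145.2) = 0.8252…

0.83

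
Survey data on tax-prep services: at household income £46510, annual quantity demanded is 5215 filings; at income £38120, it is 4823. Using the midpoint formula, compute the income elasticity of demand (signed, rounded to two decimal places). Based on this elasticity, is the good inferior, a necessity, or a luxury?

%ΔQ = (4823 − 5215)/[( 5215 + 4823)/2] = -392/5019 = -0.078103…
%ΔIncome = (38120 − 46510)/[( 46510 + 38120)/2] = -8390/42315 = -0.198274…
E_income = (-392/5019) / (-8390/42315) = 0.3939…
0 < E_income < 1 ⇒ normal good, necessity.

0.39; necessity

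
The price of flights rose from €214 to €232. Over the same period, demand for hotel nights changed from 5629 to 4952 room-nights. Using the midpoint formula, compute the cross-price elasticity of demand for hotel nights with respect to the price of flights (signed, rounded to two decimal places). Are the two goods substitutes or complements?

-1.59; complements

%ΔQ_{hotel nights} = (4952 − 5629)/avg = -677/5290.5 = -0.127965…
%ΔP_{flights} = (232 − 214)/avg = 18/223 = 0.080717…
E_cross = (-677/5290.5) / (18/223) = -1.5853…
E_cross < 0 ⇒ the goods are complements.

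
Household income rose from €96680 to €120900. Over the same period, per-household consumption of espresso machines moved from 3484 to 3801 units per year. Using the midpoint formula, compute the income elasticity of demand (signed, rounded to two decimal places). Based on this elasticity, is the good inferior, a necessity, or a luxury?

%ΔQ = (3801 − 3484)/[( 3484 + 3801)/2] = 317/3642.5 = 0.087028…
%ΔIncome = (120900 − 96680)/[( 96680 + 120900)/2] = 24220/108790 = 0.222630…
E_income = (317/3642.5) / (24220/108790) = 0.3909…
0 < E_income < 1 ⇒ normal good, necessity.

0.39; necessity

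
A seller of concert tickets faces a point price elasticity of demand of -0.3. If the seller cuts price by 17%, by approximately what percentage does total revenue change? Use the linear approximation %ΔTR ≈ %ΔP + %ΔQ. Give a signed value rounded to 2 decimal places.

%ΔQ ≈ Ed × %ΔP = (-0.3) × (-17%) = +5.1000%
%ΔTR ≈ %ΔP + %ΔQ = (-17%) + (+5.1000%) = -11.9000%

-11.90%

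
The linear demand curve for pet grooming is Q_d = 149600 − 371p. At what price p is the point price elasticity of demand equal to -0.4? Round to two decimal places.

115.21

Ed = −371p/(149600 − 371p). Set this equal to -0.4:
371p = 0.4·(149600 − 371p) ⇒ 371p(1 + 0.4) = 0.4·149600
p = 0.4·149600 / (371·1.4) = 115.2098…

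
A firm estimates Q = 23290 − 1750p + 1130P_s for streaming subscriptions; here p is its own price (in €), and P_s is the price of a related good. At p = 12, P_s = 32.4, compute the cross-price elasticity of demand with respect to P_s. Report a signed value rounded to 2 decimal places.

At the given values, Q = 23290 − 1750(12) + 1130(32.4) = 38902.
∂Q/∂P_s = 1130.
E = (1130) × (32.4/38902) = 0.9411…

0.94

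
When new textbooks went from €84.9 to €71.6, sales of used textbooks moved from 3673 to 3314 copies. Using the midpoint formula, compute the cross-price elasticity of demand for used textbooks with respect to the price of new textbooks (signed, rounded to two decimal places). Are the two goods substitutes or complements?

%ΔQ_{used textbooks} = (3314 − 3673)/avg = -359/3493.5 = -0.102762…
%ΔP_{new textbooks} = (71.6 − 84.9)/avg = -13.3/78.25 = -0.169968…
E_cross = (-359/3493.5) / (-13.3/78.25) = 0.6045…
E_cross > 0 ⇒ the goods are substitutes.

0.60; substitutes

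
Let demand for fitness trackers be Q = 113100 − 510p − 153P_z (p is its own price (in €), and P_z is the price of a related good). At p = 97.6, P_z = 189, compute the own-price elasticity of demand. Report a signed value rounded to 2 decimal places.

At the given values, Q = 113100 − 510(97.6) − 153(189) = 34407.
∂Q/∂p = −510.
E = (-510) × (97.6/34407) = -1.4466…

-1.45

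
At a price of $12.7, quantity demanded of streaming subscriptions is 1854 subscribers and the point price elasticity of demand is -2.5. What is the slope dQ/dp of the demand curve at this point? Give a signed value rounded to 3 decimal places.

-364.961

Ed = (dQ/dp)·(p/Q) ⇒ dQ/dp = Ed·Q/p = (-2.5)·1854/12.7 = -364.96062…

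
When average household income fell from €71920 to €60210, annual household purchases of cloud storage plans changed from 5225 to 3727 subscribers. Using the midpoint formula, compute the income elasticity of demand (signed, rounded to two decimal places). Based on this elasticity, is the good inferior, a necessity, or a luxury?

1.89; luxury

%ΔQ = (3727 − 5225)/[( 5225 + 3727)/2] = -1498/4476 = -0.334673…
%ΔIncome = (60210 − 71920)/[( 71920 + 60210)/2] = -11710/66065 = -0.177249…
E_income = (-1498/4476) / (-11710/66065) = 1.8881…
E_income > 1 ⇒ normal good, luxury.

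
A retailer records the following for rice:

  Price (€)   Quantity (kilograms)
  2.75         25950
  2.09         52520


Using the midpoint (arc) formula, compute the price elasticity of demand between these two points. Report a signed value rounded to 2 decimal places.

-2.48

%ΔQ = (52520 − 25950) / [(25950 + 52520)/2] = 26570/39235 = 0.677201…
%ΔP = (2.09 − 2.75) / [(2.75 + 2.09)/2] = -0.66/2.42 = -0.272727…
Arc Ed = %ΔQ / %ΔP = (26570/39235) / (-0.66/2.42) = -2.4830…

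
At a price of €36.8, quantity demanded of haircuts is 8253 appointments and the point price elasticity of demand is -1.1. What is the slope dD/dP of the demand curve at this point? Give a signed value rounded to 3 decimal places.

-246.693

Ed = (dD/dP)·(P/D) ⇒ dD/dP = Ed·D/P = (-1.1)·8253/36.8 = -246.69293…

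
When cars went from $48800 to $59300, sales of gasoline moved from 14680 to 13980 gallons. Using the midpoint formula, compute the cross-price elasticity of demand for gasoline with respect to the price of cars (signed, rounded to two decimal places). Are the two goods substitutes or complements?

-0.25; complements

%ΔQ_{gasoline} = (13980 − 14680)/avg = -700/14330 = -0.048848…
%ΔP_{cars} = (59300 − 48800)/avg = 10500/54050 = 0.194264…
E_cross = (-700/14330) / (10500/54050) = -0.2514…
E_cross < 0 ⇒ the goods are complements.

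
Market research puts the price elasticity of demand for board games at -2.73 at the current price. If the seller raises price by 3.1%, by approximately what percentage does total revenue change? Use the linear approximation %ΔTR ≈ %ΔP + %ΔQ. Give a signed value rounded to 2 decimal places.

%ΔQ ≈ Ed × %ΔP = (-2.73) × (+3.1%) = -8.4630%
%ΔTR ≈ %ΔP + %ΔQ = (+3.1%) + (-8.4630%) = -5.3630%

-5.36%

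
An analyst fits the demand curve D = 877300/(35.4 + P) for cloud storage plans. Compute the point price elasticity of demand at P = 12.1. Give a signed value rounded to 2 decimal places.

dD/dP = −877300/(35.4 + P)² = -388.831. At P = 12.1, D = 18469.5.
Ed = (dD/dP)·(P/D) = (-388.831) × (12.1/18469.5) = -0.2547…

-0.25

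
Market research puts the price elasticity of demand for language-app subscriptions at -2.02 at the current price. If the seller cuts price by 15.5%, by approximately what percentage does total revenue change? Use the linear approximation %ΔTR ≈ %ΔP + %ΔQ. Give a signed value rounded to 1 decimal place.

+15.8%

%ΔQ ≈ Ed × %ΔP = (-2.02) × (-15.5%) = +31.3100%
%ΔTR ≈ %ΔP + %ΔQ = (-15.5%) + (+31.3100%) = +15.8100%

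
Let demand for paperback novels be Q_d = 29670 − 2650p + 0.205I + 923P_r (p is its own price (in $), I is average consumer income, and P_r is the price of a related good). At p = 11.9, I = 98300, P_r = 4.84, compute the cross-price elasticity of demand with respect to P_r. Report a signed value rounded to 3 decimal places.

0.196

At the given values, Q_d = 29670 − 2650(11.9) + 0.205(98300) + 923(4.84) = 22753.82.
∂Q_d/∂P_r = 923.
E = (923) × (4.84/22753.82) = 0.19633…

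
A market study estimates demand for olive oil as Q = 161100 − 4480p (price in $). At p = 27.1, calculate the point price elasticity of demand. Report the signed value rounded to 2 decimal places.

dQ/dp = −4480. At p = 27.1, Q = 161100 − 4480(27.1) = 39692.
Ed = (dQ/dp)·(p/Q) = −4480 × (27.1/39692) = -3.0587…

-3.06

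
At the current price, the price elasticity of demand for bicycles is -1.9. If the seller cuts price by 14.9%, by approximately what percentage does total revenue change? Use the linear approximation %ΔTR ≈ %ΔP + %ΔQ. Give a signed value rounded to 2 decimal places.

%ΔQ ≈ Ed × %ΔP = (-1.9) × (-14.9%) = +28.3100%
%ΔTR ≈ %ΔP + %ΔQ = (-14.9%) + (+28.3100%) = +13.4100%

+13.41%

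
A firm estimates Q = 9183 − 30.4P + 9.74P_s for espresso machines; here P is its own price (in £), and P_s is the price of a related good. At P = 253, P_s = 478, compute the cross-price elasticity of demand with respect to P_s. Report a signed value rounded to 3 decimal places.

At the given values, Q = 9183 − 30.4(253) + 9.74(478) = 6147.52.
∂Q/∂P_s = 9.74.
E = (9.74) × (478/6147.52) = 0.75733…

0.757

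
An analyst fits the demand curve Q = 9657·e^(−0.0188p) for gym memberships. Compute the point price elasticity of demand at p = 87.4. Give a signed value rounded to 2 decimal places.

-1.64

dQ/dp = −0.0188·Q = -35.1077. At p = 87.4, Q = 1867.43.
Ed = (dQ/dp)·(p/Q) = (-35.1077) × (87.4/1867.43) = -1.6431…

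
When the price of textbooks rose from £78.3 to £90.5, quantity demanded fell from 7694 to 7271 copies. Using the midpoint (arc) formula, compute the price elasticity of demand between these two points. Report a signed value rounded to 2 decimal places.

-0.39

%ΔQ = (7271 − 7694) / [(7694 + 7271)/2] = -423/7482.5 = -0.056531…
%ΔP = (90.5 − 78.3) / [(78.3 + 90.5)/2] = 12.2/84.4 = 0.144549…
Arc Ed = %ΔQ / %ΔP = (-423/7482.5) / (12.2/84.4) = -0.3910…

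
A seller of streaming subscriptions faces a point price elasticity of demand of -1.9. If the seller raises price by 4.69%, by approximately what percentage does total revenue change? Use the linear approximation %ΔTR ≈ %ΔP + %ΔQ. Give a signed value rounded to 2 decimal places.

-4.22%

%ΔQ ≈ Ed × %ΔP = (-1.9) × (+4.69%) = -8.9110%
%ΔTR ≈ %ΔP + %ΔQ = (+4.69%) + (-8.9110%) = -4.2210%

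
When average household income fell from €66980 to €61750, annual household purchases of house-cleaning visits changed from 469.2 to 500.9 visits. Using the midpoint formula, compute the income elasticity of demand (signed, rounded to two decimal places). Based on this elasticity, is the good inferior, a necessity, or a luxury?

-0.80; inferior

%ΔQ = (500.9 − 469.2)/[( 469.2 + 500.9)/2] = 31.7/485.05 = 0.065354…
%ΔIncome = (61750 − 66980)/[( 66980 + 61750)/2] = -5230/64365 = -0.081255…
E_income = (31.7/485.05) / (-5230/64365) = -0.8043…
E_income < 0 ⇒ inferior good.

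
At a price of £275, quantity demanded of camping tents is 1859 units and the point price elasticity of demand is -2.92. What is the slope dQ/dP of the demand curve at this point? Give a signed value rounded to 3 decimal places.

-19.739

Ed = (dQ/dP)·(P/Q) ⇒ dQ/dP = Ed·Q/P = (-2.92)·1859/275 = -19.7392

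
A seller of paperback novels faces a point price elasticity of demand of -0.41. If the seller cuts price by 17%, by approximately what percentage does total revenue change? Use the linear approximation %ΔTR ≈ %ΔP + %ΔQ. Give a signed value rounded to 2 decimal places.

%ΔQ ≈ Ed × %ΔP = (-0.41) × (-17%) = +6.9700%
%ΔTR ≈ %ΔP + %ΔQ = (-17%) + (+6.9700%) = -10.0300%

-10.03%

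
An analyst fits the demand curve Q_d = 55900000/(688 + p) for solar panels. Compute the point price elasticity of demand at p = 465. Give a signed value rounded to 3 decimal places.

dQ_d/dp = −55900000/(688 + p)² = -42.0488. At p = 465, Q_d = 48482.2.
Ed = (dQ_d/dp)·(p/Q_d) = (-42.0488) × (465/48482.2) = -0.40329…

-0.403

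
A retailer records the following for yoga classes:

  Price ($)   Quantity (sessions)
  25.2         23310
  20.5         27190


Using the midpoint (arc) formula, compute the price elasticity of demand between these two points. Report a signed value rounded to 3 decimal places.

%ΔQ = (27190 − 23310) / [(23310 + 27190)/2] = 3880/25250 = 0.153663…
%ΔP = (20.5 − 25.2) / [(25.2 + 20.5)/2] = -4.7/22.85 = -0.205689…
Arc Ed = %ΔQ / %ΔP = (3880/25250) / (-4.7/22.85) = -0.74706…

-0.747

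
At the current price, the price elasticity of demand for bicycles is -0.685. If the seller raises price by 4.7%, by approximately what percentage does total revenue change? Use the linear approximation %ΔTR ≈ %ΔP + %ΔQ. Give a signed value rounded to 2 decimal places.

+1.48%

%ΔQ ≈ Ed × %ΔP = (-0.685) × (+4.7%) = -3.2195%
%ΔTR ≈ %ΔP + %ΔQ = (+4.7%) + (-3.2195%) = +1.4805%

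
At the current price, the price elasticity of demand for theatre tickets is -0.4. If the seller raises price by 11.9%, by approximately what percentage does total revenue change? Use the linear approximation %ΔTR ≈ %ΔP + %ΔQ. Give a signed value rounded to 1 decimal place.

%ΔQ ≈ Ed × %ΔP = (-0.4) × (+11.9%) = -4.7600%
%ΔTR ≈ %ΔP + %ΔQ = (+11.9%) + (-4.7600%) = +7.1400%

+7.1%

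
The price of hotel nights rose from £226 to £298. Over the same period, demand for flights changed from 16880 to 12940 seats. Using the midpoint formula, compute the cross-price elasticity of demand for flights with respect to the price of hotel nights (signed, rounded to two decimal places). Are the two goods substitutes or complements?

-0.96; complements

%ΔQ_{flights} = (12940 − 16880)/avg = -3940/14910 = -0.264252…
%ΔP_{hotel nights} = (298 − 226)/avg = 72/262 = 0.274809…
E_cross = (-3940/14910) / (72/262) = -0.9615…
E_cross < 0 ⇒ the goods are complements.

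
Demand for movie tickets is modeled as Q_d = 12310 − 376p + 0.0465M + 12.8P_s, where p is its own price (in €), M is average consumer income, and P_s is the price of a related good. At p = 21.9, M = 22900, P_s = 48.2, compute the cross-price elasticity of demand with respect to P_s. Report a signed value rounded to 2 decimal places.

0.11

At the given values, Q_d = 12310 − 376(21.9) + 0.0465(22900) + 12.8(48.2) = 5757.41.
∂Q_d/∂P_s = 12.8.
E = (12.8) × (48.2/5757.41) = 0.1071…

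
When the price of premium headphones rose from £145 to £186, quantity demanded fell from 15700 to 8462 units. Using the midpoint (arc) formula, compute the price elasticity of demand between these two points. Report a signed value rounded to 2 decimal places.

-2.42

%ΔQ = (8462 − 15700) / [(15700 + 8462)/2] = -7238/12081 = -0.599122…
%ΔP = (186 − 145) / [(145 + 186)/2] = 41/165.5 = 0.247734…
Arc Ed = %ΔQ / %ΔP = (-7238/12081) / (41/165.5) = -2.4184…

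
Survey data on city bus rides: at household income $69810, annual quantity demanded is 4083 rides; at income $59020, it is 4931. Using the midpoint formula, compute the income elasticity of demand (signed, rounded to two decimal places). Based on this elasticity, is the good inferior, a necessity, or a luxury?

%ΔQ = (4931 − 4083)/[( 4083 + 4931)/2] = 848/4507 = 0.188151…
%ΔIncome = (59020 − 69810)/[( 69810 + 59020)/2] = -10790/64415 = -0.167507…
E_income = (848/4507) / (-10790/64415) = -1.1232…
E_income < 0 ⇒ inferior good.

-1.12; inferior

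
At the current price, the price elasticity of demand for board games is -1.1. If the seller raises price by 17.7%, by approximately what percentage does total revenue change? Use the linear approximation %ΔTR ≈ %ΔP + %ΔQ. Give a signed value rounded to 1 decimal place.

-1.8%

%ΔQ ≈ Ed × %ΔP = (-1.1) × (+17.7%) = -19.4700%
%ΔTR ≈ %ΔP + %ΔQ = (+17.7%) + (-19.4700%) = -1.7700%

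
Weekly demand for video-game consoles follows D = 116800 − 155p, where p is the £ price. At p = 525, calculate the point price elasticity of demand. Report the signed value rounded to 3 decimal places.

-2.297

dD/dp = −155. At p = 525, D = 116800 − 155(525) = 35425.
Ed = (dD/dp)·(p/D) = −155 × (525/35425) = -2.29710…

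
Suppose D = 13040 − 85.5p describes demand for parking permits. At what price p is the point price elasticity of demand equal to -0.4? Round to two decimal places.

43.58

Ed = −85.5p/(13040 − 85.5p). Set this equal to -0.4:
85.5p = 0.4·(13040 − 85.5p) ⇒ 85.5p(1 + 0.4) = 0.4·13040
p = 0.4·13040 / (85.5·1.4) = 43.5756…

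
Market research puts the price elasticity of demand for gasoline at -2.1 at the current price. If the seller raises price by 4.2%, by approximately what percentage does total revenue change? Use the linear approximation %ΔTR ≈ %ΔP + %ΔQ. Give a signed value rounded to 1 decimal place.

%ΔQ ≈ Ed × %ΔP = (-2.1) × (+4.2%) = -8.8200%
%ΔTR ≈ %ΔP + %ΔQ = (+4.2%) + (-8.8200%) = -4.6200%

-4.6%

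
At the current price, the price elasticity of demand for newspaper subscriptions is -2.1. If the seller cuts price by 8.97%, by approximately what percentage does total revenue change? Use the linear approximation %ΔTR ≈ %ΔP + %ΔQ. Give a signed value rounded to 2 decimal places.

+9.87%

%ΔQ ≈ Ed × %ΔP = (-2.1) × (-8.97%) = +18.8370%
%ΔTR ≈ %ΔP + %ΔQ = (-8.97%) + (+18.8370%) = +9.8670%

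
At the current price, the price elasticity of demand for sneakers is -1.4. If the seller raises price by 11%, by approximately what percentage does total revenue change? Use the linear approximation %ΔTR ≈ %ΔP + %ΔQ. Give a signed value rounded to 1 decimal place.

-4.4%

%ΔQ ≈ Ed × %ΔP = (-1.4) × (+11%) = -15.4000%
%ΔTR ≈ %ΔP + %ΔQ = (+11%) + (-15.4000%) = -4.4000%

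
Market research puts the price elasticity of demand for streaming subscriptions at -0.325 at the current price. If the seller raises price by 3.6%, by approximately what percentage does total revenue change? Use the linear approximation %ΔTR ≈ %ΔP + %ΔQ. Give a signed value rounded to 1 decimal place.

+2.4%

%ΔQ ≈ Ed × %ΔP = (-0.325) × (+3.6%) = -1.1700%
%ΔTR ≈ %ΔP + %ΔQ = (+3.6%) + (-1.1700%) = +2.4300%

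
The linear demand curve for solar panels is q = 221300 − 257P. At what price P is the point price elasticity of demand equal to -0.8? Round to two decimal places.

Ed = −257P/(221300 − 257P). Set this equal to -0.8:
257P = 0.8·(221300 − 257P) ⇒ 257P(1 + 0.8) = 0.8·221300
P = 0.8·221300 / (257·1.8) = 382.7064…

382.71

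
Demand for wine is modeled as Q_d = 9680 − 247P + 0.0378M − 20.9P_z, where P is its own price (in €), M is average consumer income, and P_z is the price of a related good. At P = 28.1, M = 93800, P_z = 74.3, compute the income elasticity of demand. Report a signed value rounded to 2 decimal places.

0.75

At the given values, Q_d = 9680 − 247(28.1) + 0.0378(93800) − 20.9(74.3) = 4732.07.
∂Q_d/∂M = 0.0378.
E = (0.0378) × (93800/4732.07) = 0.7492…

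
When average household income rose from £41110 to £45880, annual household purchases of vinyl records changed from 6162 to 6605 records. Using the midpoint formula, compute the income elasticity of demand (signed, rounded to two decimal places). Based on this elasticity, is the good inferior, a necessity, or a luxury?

%ΔQ = (6605 − 6162)/[( 6162 + 6605)/2] = 443/6383.5 = 0.069397…
%ΔIncome = (45880 − 41110)/[( 41110 + 45880)/2] = 4770/43495 = 0.109667…
E_income = (443/6383.5) / (4770/43495) = 0.6327…
0 < E_income < 1 ⇒ normal good, necessity.

0.63; necessity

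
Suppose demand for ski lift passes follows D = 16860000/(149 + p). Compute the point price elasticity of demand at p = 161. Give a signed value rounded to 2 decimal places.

dD/dp = −16860000/(149 + p)² = -175.442. At p = 161, D = 54387.1.
Ed = (dD/dp)·(p/D) = (-175.442) × (161/54387.1) = -0.5193…

-0.52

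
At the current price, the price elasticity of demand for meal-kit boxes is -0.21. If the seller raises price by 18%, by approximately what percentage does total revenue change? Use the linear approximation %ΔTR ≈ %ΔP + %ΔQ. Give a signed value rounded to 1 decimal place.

%ΔQ ≈ Ed × %ΔP = (-0.21) × (+18%) = -3.7800%
%ΔTR ≈ %ΔP + %ΔQ = (+18%) + (-3.7800%) = +14.2200%

+14.2%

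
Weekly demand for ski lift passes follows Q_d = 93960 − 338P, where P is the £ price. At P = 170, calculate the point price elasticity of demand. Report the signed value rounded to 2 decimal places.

dQ_d/dP = −338. At P = 170, Q_d = 93960 − 338(170) = 36500.
Ed = (dQ_d/dP)·(P/Q_d) = −338 × (170/36500) = -1.5742…

-1.57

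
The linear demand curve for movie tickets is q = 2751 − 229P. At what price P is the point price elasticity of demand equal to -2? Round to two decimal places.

8.01

Ed = −229P/(2751 − 229P). Set this equal to -2:
229P = 2·(2751 − 229P) ⇒ 229P(1 + 2) = 2·2751
P = 2·2751 / (229·3) = 8.0087…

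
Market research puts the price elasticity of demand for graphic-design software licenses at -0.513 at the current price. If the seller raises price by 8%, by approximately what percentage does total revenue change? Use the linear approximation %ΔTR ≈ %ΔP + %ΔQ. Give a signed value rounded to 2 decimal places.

+3.90%

%ΔQ ≈ Ed × %ΔP = (-0.513) × (+8%) = -4.1040%
%ΔTR ≈ %ΔP + %ΔQ = (+8%) + (-4.1040%) = +3.8960%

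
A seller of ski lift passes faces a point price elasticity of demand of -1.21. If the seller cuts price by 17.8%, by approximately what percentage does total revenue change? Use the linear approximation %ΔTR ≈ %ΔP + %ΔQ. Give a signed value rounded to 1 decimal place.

+3.7%

%ΔQ ≈ Ed × %ΔP = (-1.21) × (-17.8%) = +21.5380%
%ΔTR ≈ %ΔP + %ΔQ = (-17.8%) + (+21.5380%) = +3.7380%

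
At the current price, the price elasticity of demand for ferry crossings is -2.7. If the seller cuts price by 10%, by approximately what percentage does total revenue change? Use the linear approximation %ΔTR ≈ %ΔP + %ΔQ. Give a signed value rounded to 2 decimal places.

%ΔQ ≈ Ed × %ΔP = (-2.7) × (-10%) = +27.0000%
%ΔTR ≈ %ΔP + %ΔQ = (-10%) + (+27.0000%) = +17.0000%

+17.00%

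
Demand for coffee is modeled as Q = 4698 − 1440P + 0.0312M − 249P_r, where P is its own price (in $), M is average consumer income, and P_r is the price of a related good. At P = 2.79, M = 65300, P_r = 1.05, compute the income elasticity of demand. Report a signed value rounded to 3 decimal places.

At the given values, Q = 4698 − 1440(2.79) + 0.0312(65300) − 249(1.05) = 2456.31.
∂Q/∂M = 0.0312.
E = (0.0312) × (65300/2456.31) = 0.82943…

0.829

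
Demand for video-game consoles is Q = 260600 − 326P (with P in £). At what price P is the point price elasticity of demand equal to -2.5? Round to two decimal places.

570.99

Ed = −326P/(260600 − 326P). Set this equal to -2.5:
326P = 2.5·(260600 − 326P) ⇒ 326P(1 + 2.5) = 2.5·260600
P = 2.5·260600 / (326·3.5) = 570.9903…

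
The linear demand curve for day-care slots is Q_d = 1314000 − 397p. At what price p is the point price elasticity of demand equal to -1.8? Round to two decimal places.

2127.74

Ed = −397p/(1314000 − 397p). Set this equal to -1.8:
397p = 1.8·(1314000 − 397p) ⇒ 397p(1 + 1.8) = 1.8·1314000
p = 1.8·1314000 / (397·2.8) = 2127.7437…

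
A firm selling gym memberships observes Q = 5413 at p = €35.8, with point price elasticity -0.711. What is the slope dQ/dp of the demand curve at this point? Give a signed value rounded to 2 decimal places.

-107.50

Ed = (dQ/dp)·(p/Q) ⇒ dQ/dp = Ed·Q/p = (-0.711)·5413/35.8 = -107.5039…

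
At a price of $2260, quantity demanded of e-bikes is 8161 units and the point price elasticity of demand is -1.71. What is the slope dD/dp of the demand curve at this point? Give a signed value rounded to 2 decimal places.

Ed = (dD/dp)·(p/D) ⇒ dD/dp = Ed·D/p = (-1.71)·8161/2260 = -6.1749…

-6.17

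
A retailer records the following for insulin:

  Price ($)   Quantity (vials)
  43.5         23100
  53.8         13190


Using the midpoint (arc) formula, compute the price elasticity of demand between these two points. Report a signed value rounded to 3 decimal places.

%ΔQ = (13190 − 23100) / [(23100 + 13190)/2] = -9910/18145 = -0.546155…
%ΔP = (53.8 − 43.5) / [(43.5 + 53.8)/2] = 10.3/48.65 = 0.211716…
Arc Ed = %ΔQ / %ΔP = (-9910/18145) / (10.3/48.65) = -2.57965…

-2.580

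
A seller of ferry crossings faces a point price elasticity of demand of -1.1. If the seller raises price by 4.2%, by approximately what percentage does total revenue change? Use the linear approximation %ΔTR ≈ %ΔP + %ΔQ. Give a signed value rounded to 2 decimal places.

%ΔQ ≈ Ed × %ΔP = (-1.1) × (+4.2%) = -4.6200%
%ΔTR ≈ %ΔP + %ΔQ = (+4.2%) + (-4.6200%) = -0.4200%

-0.42%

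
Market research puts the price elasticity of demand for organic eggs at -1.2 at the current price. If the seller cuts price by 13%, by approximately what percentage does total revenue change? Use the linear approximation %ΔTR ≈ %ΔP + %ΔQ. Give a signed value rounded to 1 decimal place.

+2.6%

%ΔQ ≈ Ed × %ΔP = (-1.2) × (-13%) = +15.6000%
%ΔTR ≈ %ΔP + %ΔQ = (-13%) + (+15.6000%) = +2.6000%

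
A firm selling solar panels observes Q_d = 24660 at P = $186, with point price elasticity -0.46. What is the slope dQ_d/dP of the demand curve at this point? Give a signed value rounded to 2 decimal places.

-60.99

Ed = (dQ_d/dP)·(P/Q_d) ⇒ dQ_d/dP = Ed·Q_d/P = (-0.46)·24660/186 = -60.9870…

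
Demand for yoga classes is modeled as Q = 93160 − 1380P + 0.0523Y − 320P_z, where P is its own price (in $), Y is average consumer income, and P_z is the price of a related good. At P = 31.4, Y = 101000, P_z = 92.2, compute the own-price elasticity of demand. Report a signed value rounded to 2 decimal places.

At the given values, Q = 93160 − 1380(31.4) + 0.0523(101000) − 320(92.2) = 25606.3.
∂Q/∂P = −1380.
E = (-1380) × (31.4/25606.3) = -1.6922…

-1.69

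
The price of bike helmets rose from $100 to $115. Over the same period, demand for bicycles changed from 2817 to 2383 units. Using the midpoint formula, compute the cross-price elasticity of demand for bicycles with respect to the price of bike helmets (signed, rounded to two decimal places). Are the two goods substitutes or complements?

-1.20; complements

%ΔQ_{bicycles} = (2383 − 2817)/avg = -434/2600 = -0.166923…
%ΔP_{bike helmets} = (115 − 100)/avg = 15/107.5 = 0.139534…
E_cross = (-434/2600) / (15/107.5) = -1.1962…
E_cross < 0 ⇒ the goods are complements.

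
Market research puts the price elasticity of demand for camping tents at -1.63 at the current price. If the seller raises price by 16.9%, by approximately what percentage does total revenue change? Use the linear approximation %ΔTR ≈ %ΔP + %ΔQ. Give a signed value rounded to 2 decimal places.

-10.65%

%ΔQ ≈ Ed × %ΔP = (-1.63) × (+16.9%) = -27.5470%
%ΔTR ≈ %ΔP + %ΔQ = (+16.9%) + (-27.5470%) = -10.6470%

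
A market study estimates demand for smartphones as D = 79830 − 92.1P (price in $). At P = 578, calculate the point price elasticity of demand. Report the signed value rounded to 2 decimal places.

dD/dP = −92.1. At P = 578, D = 79830 − 92.1(578) = 26596.2.
Ed = (dD/dP)·(P/D) = −92.1 × (578/26596.2) = -2.0015…

-2.00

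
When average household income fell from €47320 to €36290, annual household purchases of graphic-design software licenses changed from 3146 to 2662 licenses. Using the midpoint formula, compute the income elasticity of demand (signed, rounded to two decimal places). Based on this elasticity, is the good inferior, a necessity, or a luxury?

%ΔQ = (2662 − 3146)/[( 3146 + 2662)/2] = -484/2904 = -0.166666…
%ΔIncome = (36290 − 47320)/[( 47320 + 36290)/2] = -11030/41805 = -0.263844…
E_income = (-484/2904) / (-11030/41805) = 0.6316…
0 < E_income < 1 ⇒ normal good, necessity.

0.63; necessity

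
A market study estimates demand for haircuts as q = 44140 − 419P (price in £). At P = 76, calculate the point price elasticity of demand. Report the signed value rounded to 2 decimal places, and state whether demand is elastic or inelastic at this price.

-2.59; elastic

dq/dP = −419. At P = 76, q = 44140 − 419(76) = 12296.
Ed = (dq/dP)·(P/q) = −419 × (76/12296) = -2.5897…
|Ed| = 2.59 > 1, so demand is elastic.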